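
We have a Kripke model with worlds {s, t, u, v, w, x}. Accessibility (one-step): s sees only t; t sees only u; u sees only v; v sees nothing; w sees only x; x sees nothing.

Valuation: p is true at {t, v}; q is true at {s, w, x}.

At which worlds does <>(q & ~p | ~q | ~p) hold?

{s, t, u, w}

s: successors {t}; q & ~p | ~q | ~p there: t:T. ✓
t: successors {u}; q & ~p | ~q | ~p there: u:T. ✓
u: successors {v}; q & ~p | ~q | ~p there: v:T. ✓
v: no successors, so <>(q & ~p | ~q | ~p) fails. ✗
w: successors {x}; q & ~p | ~q | ~p there: x:T. ✓
x: no successors, so <>(q & ~p | ~q | ~p) fails. ✗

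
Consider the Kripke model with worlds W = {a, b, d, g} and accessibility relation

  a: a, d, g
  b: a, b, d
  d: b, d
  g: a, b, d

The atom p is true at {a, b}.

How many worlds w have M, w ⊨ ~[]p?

4

a: []p is F. ✓
b: []p is F. ✓
d: []p is F. ✓
g: []p is F. ✓
Satisfying worlds: {a, b, d, g}.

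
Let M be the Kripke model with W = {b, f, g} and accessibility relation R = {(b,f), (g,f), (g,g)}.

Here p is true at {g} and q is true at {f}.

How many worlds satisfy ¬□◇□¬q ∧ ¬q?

b: ¬□◇□¬q is T, ¬q is T. ✓
f: ¬□◇□¬q is F, ¬q is F. ✗
g: ¬□◇□¬q is T, ¬q is T. ✓
Satisfying worlds: {b, g}.

2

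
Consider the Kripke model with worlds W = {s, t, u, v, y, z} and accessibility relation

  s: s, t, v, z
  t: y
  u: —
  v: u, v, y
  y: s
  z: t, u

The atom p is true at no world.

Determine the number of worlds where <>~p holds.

s: successors {s, t, v, z}; ~p there: s:T, t:T, v:T, z:T. ✓
t: successors {y}; ~p there: y:T. ✓
u: no successors, so <>~p fails. ✗
v: successors {u, v, y}; ~p there: u:T, v:T, y:T. ✓
y: successors {s}; ~p there: s:T. ✓
z: successors {t, u}; ~p there: t:T, u:T. ✓
Satisfying worlds: {s, t, v, y, z}.

5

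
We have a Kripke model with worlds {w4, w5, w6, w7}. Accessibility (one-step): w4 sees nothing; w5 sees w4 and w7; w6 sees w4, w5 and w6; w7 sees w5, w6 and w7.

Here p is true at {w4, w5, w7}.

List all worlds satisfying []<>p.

{w4, w7}

w4: no successors, so []<>p holds vacuously. ✓
w5: successors {w4, w7}; <>p there: w4:F, w7:T. ✗
w6: successors {w4, w5, w6}; <>p there: w4:F, w5:T, w6:T. ✗
w7: successors {w5, w6, w7}; <>p there: w5:T, w6:T, w7:T. ✓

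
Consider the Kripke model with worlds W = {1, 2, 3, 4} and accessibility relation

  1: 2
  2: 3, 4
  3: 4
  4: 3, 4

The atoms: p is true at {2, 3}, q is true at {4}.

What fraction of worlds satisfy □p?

1: successors {2}; p there: 2:T. ✓
2: successors {3, 4}; p there: 3:T, 4:F. ✗
3: successors {4}; p there: 4:F. ✗
4: successors {3, 4}; p there: 3:T, 4:F. ✗
That's 1 of 4 worlds, so 1/4.

1/4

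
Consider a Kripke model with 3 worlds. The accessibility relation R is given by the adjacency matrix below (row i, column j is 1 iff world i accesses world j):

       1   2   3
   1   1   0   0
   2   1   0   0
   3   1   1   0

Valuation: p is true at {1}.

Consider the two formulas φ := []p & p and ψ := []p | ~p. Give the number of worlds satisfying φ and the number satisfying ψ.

For []p & p:
1: []p is T, p is T. ✓
2: []p is T, p is F. ✗
3: []p is F, p is F. ✗
— 1 world.
For []p | ~p:
1: []p is T, ~p is F. ✓
2: []p is T, ~p is T. ✓
3: []p is F, ~p is T. ✓
— 3 worlds.

1 and 3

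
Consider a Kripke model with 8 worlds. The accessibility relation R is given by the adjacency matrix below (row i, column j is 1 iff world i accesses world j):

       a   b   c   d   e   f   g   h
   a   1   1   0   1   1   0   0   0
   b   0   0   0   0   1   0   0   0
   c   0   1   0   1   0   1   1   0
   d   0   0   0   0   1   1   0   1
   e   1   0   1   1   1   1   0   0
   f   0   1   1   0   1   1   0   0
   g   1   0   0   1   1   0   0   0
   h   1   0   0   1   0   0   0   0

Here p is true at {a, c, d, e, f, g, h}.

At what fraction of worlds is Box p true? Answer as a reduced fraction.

5/8

a: successors {a, b, d, e}; p there: a:T, b:F, d:T, e:T. ✗
b: successors {e}; p there: e:T. ✓
c: successors {b, d, f, g}; p there: b:F, d:T, f:T, g:T. ✗
d: successors {e, f, h}; p there: e:T, f:T, h:T. ✓
e: successors {a, c, d, e, f}; p there: a:T, c:T, d:T, e:T, f:T. ✓
f: successors {b, c, e, f}; p there: b:F, c:T, e:T, f:T. ✗
g: successors {a, d, e}; p there: a:T, d:T, e:T. ✓
h: successors {a, d}; p there: a:T, d:T. ✓
That's 5 of 8 worlds, so 5/8.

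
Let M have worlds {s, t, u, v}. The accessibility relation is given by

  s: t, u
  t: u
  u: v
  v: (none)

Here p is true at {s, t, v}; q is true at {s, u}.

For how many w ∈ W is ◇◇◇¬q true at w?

s: successors {t, u}; ◇◇¬q there: t:T, u:F. ✓
t: successors {u}; ◇◇¬q there: u:F. ✗
u: successors {v}; ◇◇¬q there: v:F. ✗
v: no successors, so ◇◇◇¬q fails. ✗
Satisfying worlds: {s}.

1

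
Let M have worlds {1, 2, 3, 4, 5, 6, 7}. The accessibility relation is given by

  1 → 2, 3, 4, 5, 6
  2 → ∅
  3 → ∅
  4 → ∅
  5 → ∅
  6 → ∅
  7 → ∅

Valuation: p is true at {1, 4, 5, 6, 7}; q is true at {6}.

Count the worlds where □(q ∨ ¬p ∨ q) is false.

1

1: successors {2, 3, 4, 5, 6}; q ∨ ¬p ∨ q there: 2:T, 3:T, 4:F, 5:F, 6:T. ✗
2: no successors, so □(q ∨ ¬p ∨ q) holds vacuously. ✓
3: no successors, so □(q ∨ ¬p ∨ q) holds vacuously. ✓
4: no successors, so □(q ∨ ¬p ∨ q) holds vacuously. ✓
5: no successors, so □(q ∨ ¬p ∨ q) holds vacuously. ✓
6: no successors, so □(q ∨ ¬p ∨ q) holds vacuously. ✓
7: no successors, so □(q ∨ ¬p ∨ q) holds vacuously. ✓
Satisfying worlds: {2, 3, 4, 5, 6, 7}.
So □(q ∨ ¬p ∨ q) fails at the other 1 world.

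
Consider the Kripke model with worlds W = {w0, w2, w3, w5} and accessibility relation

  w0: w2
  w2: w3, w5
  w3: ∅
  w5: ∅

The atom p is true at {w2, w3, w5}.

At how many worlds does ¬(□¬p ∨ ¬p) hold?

w0: □¬p ∨ ¬p is T. ✗
w2: □¬p ∨ ¬p is F. ✓
w3: □¬p ∨ ¬p is T. ✗
w5: □¬p ∨ ¬p is T. ✗
Satisfying worlds: {w2}.

1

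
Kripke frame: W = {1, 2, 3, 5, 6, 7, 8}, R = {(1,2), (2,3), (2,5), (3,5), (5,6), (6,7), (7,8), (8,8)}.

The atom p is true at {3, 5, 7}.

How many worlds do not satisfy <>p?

4

1: successors {2}; p there: 2:F. ✗
2: successors {3, 5}; p there: 3:T, 5:T. ✓
3: successors {5}; p there: 5:T. ✓
5: successors {6}; p there: 6:F. ✗
6: successors {7}; p there: 7:T. ✓
7: successors {8}; p there: 8:F. ✗
8: successors {8}; p there: 8:F. ✗
Satisfying worlds: {2, 3, 6}.
So <>p fails at the other 4 worlds.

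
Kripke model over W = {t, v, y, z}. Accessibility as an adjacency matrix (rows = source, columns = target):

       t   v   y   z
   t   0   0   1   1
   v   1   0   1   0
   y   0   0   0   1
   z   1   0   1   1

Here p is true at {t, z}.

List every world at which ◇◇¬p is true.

t: successors {y, z}; ◇¬p there: y:F, z:T. ✓
v: successors {t, y}; ◇¬p there: t:T, y:F. ✓
y: successors {z}; ◇¬p there: z:T. ✓
z: successors {t, y, z}; ◇¬p there: t:T, y:F, z:T. ✓

{t, v, y, z}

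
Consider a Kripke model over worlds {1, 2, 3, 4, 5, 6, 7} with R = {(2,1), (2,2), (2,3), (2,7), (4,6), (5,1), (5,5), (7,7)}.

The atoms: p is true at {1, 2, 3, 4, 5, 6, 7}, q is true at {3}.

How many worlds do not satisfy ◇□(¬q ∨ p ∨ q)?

3

1: no successors, so ◇□(¬q ∨ p ∨ q) fails. ✗
2: successors {1, 2, 3, 7}; □(¬q ∨ p ∨ q) there: 1:T, 2:T, 3:T, 7:T. ✓
3: no successors, so ◇□(¬q ∨ p ∨ q) fails. ✗
4: successors {6}; □(¬q ∨ p ∨ q) there: 6:T. ✓
5: successors {1, 5}; □(¬q ∨ p ∨ q) there: 1:T, 5:T. ✓
6: no successors, so ◇□(¬q ∨ p ∨ q) fails. ✗
7: successors {7}; □(¬q ∨ p ∨ q) there: 7:T. ✓
Satisfying worlds: {2, 4, 5, 7}.
So ◇□(¬q ∨ p ∨ q) fails at the other 3 worlds.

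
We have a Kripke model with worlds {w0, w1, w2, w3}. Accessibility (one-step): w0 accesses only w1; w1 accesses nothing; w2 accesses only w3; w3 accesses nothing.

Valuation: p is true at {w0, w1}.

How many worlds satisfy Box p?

3

w0: successors {w1}; p there: w1:T. ✓
w1: no successors, so Box p holds vacuously. ✓
w2: successors {w3}; p there: w3:F. ✗
w3: no successors, so Box p holds vacuously. ✓
Satisfying worlds: {w0, w1, w3}.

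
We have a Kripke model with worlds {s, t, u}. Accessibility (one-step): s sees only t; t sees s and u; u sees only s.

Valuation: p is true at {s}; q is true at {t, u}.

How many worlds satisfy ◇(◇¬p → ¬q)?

s: successors {t}; ◇¬p → ¬q there: t:F. ✗
t: successors {s, u}; ◇¬p → ¬q there: s:T, u:T. ✓
u: successors {s}; ◇¬p → ¬q there: s:T. ✓
Satisfying worlds: {t, u}.

2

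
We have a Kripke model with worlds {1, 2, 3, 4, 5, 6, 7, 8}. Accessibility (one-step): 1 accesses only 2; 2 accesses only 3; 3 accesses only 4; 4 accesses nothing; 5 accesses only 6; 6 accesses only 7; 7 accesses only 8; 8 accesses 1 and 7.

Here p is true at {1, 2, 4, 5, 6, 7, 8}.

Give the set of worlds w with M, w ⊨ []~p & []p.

{4}

1: []~p is F, []p is T. ✗
2: []~p is T, []p is F. ✗
3: []~p is F, []p is T. ✗
4: []~p is T, []p is T. ✓
5: []~p is F, []p is T. ✗
6: []~p is F, []p is T. ✗
7: []~p is F, []p is T. ✗
8: []~p is F, []p is T. ✗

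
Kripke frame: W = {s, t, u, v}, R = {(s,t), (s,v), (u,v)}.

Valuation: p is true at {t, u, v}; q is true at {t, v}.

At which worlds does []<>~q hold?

{t, v}

s: successors {t, v}; <>~q there: t:F, v:F. ✗
t: no successors, so []<>~q holds vacuously. ✓
u: successors {v}; <>~q there: v:F. ✗
v: no successors, so []<>~q holds vacuously. ✓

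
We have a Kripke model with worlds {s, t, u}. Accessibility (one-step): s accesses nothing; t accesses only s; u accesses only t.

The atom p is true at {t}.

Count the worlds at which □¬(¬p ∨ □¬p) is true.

s: no successors, so □¬(¬p ∨ □¬p) holds vacuously. ✓
t: successors {s}; ¬(¬p ∨ □¬p) there: s:F. ✗
u: successors {t}; ¬(¬p ∨ □¬p) there: t:F. ✗
Satisfying worlds: {s}.

1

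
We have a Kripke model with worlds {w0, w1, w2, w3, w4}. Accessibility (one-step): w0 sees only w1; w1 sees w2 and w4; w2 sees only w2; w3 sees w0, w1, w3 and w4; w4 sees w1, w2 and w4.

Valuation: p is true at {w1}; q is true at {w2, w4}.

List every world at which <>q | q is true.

w0: <>q is F, q is F. ✗
w1: <>q is T, q is F. ✓
w2: <>q is T, q is T. ✓
w3: <>q is T, q is F. ✓
w4: <>q is T, q is T. ✓

{w1, w2, w3, w4}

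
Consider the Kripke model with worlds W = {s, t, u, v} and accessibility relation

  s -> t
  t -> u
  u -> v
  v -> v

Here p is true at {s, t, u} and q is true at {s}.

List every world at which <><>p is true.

{s}

s: successors {t}; <>p there: t:T. ✓
t: successors {u}; <>p there: u:F. ✗
u: successors {v}; <>p there: v:F. ✗
v: successors {v}; <>p there: v:F. ✗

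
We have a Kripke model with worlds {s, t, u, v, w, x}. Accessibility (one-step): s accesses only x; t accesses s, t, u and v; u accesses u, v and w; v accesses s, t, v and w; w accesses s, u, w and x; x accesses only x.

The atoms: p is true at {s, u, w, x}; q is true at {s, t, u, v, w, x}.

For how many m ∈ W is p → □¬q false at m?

s: p is T, □¬q is F. ✗
t: p is F, □¬q is F. ✓
u: p is T, □¬q is F. ✗
v: p is F, □¬q is F. ✓
w: p is T, □¬q is F. ✗
x: p is T, □¬q is F. ✗
Satisfying worlds: {t, v}.
So p → □¬q fails at the other 4 worlds.

4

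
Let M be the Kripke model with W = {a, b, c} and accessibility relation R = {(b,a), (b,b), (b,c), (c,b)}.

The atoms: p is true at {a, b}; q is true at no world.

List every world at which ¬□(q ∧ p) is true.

a: □(q ∧ p) is T. ✗
b: □(q ∧ p) is F. ✓
c: □(q ∧ p) is F. ✓

{b, c}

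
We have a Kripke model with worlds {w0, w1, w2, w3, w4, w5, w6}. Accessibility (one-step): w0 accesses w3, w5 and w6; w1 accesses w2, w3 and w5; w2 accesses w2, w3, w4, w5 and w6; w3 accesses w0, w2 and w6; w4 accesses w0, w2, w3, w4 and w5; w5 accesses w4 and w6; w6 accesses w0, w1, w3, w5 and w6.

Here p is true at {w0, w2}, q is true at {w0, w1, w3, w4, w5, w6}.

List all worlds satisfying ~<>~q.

{w0, w5, w6}

w0: <>~q is F. ✓
w1: <>~q is T. ✗
w2: <>~q is T. ✗
w3: <>~q is T. ✗
w4: <>~q is T. ✗
w5: <>~q is F. ✓
w6: <>~q is F. ✓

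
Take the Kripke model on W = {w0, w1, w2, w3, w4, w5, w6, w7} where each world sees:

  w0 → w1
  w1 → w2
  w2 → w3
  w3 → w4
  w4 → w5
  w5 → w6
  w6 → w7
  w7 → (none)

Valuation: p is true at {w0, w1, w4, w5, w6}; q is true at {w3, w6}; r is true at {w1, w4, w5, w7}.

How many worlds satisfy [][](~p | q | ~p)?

w0: successors {w1}; [](~p | q | ~p) there: w1:T. ✓
w1: successors {w2}; [](~p | q | ~p) there: w2:T. ✓
w2: successors {w3}; [](~p | q | ~p) there: w3:F. ✗
w3: successors {w4}; [](~p | q | ~p) there: w4:F. ✗
w4: successors {w5}; [](~p | q | ~p) there: w5:T. ✓
w5: successors {w6}; [](~p | q | ~p) there: w6:T. ✓
w6: successors {w7}; [](~p | q | ~p) there: w7:T. ✓
w7: no successors, so [][](~p | q | ~p) holds vacuously. ✓
Satisfying worlds: {w0, w1, w4, w5, w6, w7}.

6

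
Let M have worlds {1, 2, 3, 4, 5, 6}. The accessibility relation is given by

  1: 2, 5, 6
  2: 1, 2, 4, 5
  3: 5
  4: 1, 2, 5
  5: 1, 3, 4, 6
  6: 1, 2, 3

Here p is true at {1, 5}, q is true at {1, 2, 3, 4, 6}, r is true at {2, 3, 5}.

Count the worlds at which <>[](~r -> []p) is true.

2

1: successors {2, 5, 6}; [](~r -> []p) there: 2:F, 5:F, 6:F. ✗
2: successors {1, 2, 4, 5}; [](~r -> []p) there: 1:F, 2:F, 4:F, 5:F. ✗
3: successors {5}; [](~r -> []p) there: 5:F. ✗
4: successors {1, 2, 5}; [](~r -> []p) there: 1:F, 2:F, 5:F. ✗
5: successors {1, 3, 4, 6}; [](~r -> []p) there: 1:F, 3:T, 4:F, 6:F. ✓
6: successors {1, 2, 3}; [](~r -> []p) there: 1:F, 2:F, 3:T. ✓
Satisfying worlds: {5, 6}.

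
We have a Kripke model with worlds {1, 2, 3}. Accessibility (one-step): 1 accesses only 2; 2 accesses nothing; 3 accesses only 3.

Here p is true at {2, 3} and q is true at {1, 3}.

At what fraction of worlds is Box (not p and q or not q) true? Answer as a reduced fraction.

1: successors {2}; not p and q or not q there: 2:T. ✓
2: no successors, so Box (not p and q or not q) holds vacuously. ✓
3: successors {3}; not p and q or not q there: 3:F. ✗
That's 2 of 3 worlds, so 2/3.

2/3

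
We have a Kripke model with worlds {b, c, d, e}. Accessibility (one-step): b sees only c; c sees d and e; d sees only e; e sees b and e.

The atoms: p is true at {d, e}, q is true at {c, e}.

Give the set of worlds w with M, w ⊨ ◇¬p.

b: successors {c}; ¬p there: c:T. ✓
c: successors {d, e}; ¬p there: d:F, e:F. ✗
d: successors {e}; ¬p there: e:F. ✗
e: successors {b, e}; ¬p there: b:T, e:F. ✓

{b, e}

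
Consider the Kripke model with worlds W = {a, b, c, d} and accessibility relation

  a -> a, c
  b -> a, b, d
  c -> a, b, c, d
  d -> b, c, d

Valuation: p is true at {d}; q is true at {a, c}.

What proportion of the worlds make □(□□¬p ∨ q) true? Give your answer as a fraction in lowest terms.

a: successors {a, c}; □□¬p ∨ q there: a:T, c:T. ✓
b: successors {a, b, d}; □□¬p ∨ q there: a:T, b:F, d:F. ✗
c: successors {a, b, c, d}; □□¬p ∨ q there: a:T, b:F, c:T, d:F. ✗
d: successors {b, c, d}; □□¬p ∨ q there: b:F, c:T, d:F. ✗
That's 1 of 4 worlds, so 1/4.

1/4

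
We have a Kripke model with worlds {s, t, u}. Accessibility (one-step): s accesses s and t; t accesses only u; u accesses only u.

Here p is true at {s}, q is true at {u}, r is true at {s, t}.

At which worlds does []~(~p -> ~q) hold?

{t, u}

s: successors {s, t}; ~(~p -> ~q) there: s:F, t:F. ✗
t: successors {u}; ~(~p -> ~q) there: u:T. ✓
u: successors {u}; ~(~p -> ~q) there: u:T. ✓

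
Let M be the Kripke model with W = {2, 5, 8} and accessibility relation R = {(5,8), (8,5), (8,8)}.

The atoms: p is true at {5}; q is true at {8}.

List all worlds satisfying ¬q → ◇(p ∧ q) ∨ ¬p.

{2, 8}

2: ¬q is T, ◇(p ∧ q) ∨ ¬p is T. ✓
5: ¬q is T, ◇(p ∧ q) ∨ ¬p is F. ✗
8: ¬q is F, ◇(p ∧ q) ∨ ¬p is T. ✓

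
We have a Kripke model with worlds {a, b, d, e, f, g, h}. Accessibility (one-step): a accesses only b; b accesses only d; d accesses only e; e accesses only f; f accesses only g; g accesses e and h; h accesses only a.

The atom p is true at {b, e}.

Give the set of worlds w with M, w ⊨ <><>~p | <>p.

a: <><>~p is T, <>p is T. ✓
b: <><>~p is F, <>p is F. ✗
d: <><>~p is T, <>p is T. ✓
e: <><>~p is T, <>p is F. ✓
f: <><>~p is T, <>p is F. ✓
g: <><>~p is T, <>p is T. ✓
h: <><>~p is F, <>p is F. ✗

{a, d, e, f, g}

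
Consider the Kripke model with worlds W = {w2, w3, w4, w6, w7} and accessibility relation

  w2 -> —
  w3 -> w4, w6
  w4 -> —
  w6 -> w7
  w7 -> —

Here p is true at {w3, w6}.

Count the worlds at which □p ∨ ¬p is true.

3

w2: □p is T, ¬p is T. ✓
w3: □p is F, ¬p is F. ✗
w4: □p is T, ¬p is T. ✓
w6: □p is F, ¬p is F. ✗
w7: □p is T, ¬p is T. ✓
Satisfying worlds: {w2, w4, w7}.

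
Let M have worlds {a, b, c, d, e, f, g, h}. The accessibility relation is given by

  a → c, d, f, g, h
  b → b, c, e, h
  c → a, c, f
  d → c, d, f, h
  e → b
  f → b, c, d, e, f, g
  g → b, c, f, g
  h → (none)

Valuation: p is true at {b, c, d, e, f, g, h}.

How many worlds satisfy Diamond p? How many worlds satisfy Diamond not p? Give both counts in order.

For Diamond p:
a: successors {c, d, f, g, h}; p there: c:T, d:T, f:T, g:T, h:T. ✓
b: successors {b, c, e, h}; p there: b:T, c:T, e:T, h:T. ✓
c: successors {a, c, f}; p there: a:F, c:T, f:T. ✓
d: successors {c, d, f, h}; p there: c:T, d:T, f:T, h:T. ✓
e: successors {b}; p there: b:T. ✓
f: successors {b, c, d, e, f, g}; p there: b:T, c:T, d:T, e:T, f:T, g:T. ✓
g: successors {b, c, f, g}; p there: b:T, c:T, f:T, g:T. ✓
h: no successors, so Diamond p fails. ✗
— 7 worlds.
For Diamond not p:
a: successors {c, d, f, g, h}; not p there: c:F, d:F, f:F, g:F, h:F. ✗
b: successors {b, c, e, h}; not p there: b:F, c:F, e:F, h:F. ✗
c: successors {a, c, f}; not p there: a:T, c:F, f:F. ✓
d: successors {c, d, f, h}; not p there: c:F, d:F, f:F, h:F. ✗
e: successors {b}; not p there: b:F. ✗
f: successors {b, c, d, e, f, g}; not p there: b:F, c:F, d:F, e:F, f:F, g:F. ✗
g: successors {b, c, f, g}; not p there: b:F, c:F, f:F, g:F. ✗
h: no successors, so Diamond not p fails. ✗
— 1 world.

7 and 1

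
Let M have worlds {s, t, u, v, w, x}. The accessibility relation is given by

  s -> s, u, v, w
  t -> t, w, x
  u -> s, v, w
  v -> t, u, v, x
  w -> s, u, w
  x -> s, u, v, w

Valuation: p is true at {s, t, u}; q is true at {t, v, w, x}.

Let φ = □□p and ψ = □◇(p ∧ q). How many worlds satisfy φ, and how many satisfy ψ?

0 and 0

For □□p:
s: successors {s, u, v, w}; □p there: s:F, u:F, v:F, w:F. ✗
t: successors {t, w, x}; □p there: t:F, w:F, x:F. ✗
u: successors {s, v, w}; □p there: s:F, v:F, w:F. ✗
v: successors {t, u, v, x}; □p there: t:F, u:F, v:F, x:F. ✗
w: successors {s, u, w}; □p there: s:F, u:F, w:F. ✗
x: successors {s, u, v, w}; □p there: s:F, u:F, v:F, w:F. ✗
— 0 worlds.
For □◇(p ∧ q):
s: successors {s, u, v, w}; ◇(p ∧ q) there: s:F, u:F, v:T, w:F. ✗
t: successors {t, w, x}; ◇(p ∧ q) there: t:T, w:F, x:F. ✗
u: successors {s, v, w}; ◇(p ∧ q) there: s:F, v:T, w:F. ✗
v: successors {t, u, v, x}; ◇(p ∧ q) there: t:T, u:F, v:T, x:F. ✗
w: successors {s, u, w}; ◇(p ∧ q) there: s:F, u:F, w:F. ✗
x: successors {s, u, v, w}; ◇(p ∧ q) there: s:F, u:F, v:T, w:F. ✗
— 0 worlds.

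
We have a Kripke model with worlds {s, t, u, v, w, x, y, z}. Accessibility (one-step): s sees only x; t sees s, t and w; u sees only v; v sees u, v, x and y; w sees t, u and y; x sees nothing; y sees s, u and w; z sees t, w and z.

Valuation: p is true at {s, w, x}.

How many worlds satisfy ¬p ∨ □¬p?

s: ¬p is F, □¬p is F. ✗
t: ¬p is T, □¬p is F. ✓
u: ¬p is T, □¬p is T. ✓
v: ¬p is T, □¬p is F. ✓
w: ¬p is F, □¬p is T. ✓
x: ¬p is F, □¬p is T. ✓
y: ¬p is T, □¬p is F. ✓
z: ¬p is T, □¬p is F. ✓
Satisfying worlds: {t, u, v, w, x, y, z}.

7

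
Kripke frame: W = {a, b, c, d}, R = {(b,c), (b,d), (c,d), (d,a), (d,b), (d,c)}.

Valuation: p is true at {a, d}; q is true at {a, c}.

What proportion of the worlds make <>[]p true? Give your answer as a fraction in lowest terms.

a: no successors, so <>[]p fails. ✗
b: successors {c, d}; []p there: c:T, d:F. ✓
c: successors {d}; []p there: d:F. ✗
d: successors {a, b, c}; []p there: a:T, b:F, c:T. ✓
That's 2 of 4 worlds, so 2/4 = 1/2.

1/2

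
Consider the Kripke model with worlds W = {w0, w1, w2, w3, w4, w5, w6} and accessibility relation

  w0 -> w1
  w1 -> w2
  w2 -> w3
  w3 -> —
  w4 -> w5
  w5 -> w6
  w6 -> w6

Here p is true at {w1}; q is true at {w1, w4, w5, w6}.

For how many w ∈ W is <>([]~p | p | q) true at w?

6

w0: successors {w1}; []~p | p | q there: w1:T. ✓
w1: successors {w2}; []~p | p | q there: w2:T. ✓
w2: successors {w3}; []~p | p | q there: w3:T. ✓
w3: no successors, so <>([]~p | p | q) fails. ✗
w4: successors {w5}; []~p | p | q there: w5:T. ✓
w5: successors {w6}; []~p | p | q there: w6:T. ✓
w6: successors {w6}; []~p | p | q there: w6:T. ✓
Satisfying worlds: {w0, w1, w2, w4, w5, w6}.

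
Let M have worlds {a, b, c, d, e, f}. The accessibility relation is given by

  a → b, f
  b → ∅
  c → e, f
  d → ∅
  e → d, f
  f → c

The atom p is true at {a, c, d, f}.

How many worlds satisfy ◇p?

4

a: successors {b, f}; p there: b:F, f:T. ✓
b: no successors, so ◇p fails. ✗
c: successors {e, f}; p there: e:F, f:T. ✓
d: no successors, so ◇p fails. ✗
e: successors {d, f}; p there: d:T, f:T. ✓
f: successors {c}; p there: c:T. ✓
Satisfying worlds: {a, c, e, f}.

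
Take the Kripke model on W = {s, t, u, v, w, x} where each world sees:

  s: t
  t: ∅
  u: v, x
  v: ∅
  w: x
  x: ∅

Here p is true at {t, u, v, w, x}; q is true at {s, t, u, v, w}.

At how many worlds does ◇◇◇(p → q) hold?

0

s: successors {t}; ◇◇(p → q) there: t:F. ✗
t: no successors, so ◇◇◇(p → q) fails. ✗
u: successors {v, x}; ◇◇(p → q) there: v:F, x:F. ✗
v: no successors, so ◇◇◇(p → q) fails. ✗
w: successors {x}; ◇◇(p → q) there: x:F. ✗
x: no successors, so ◇◇◇(p → q) fails. ✗
Satisfying worlds: ∅.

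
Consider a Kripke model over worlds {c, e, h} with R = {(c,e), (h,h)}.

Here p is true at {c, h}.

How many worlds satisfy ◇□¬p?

1

c: successors {e}; □¬p there: e:T. ✓
e: no successors, so ◇□¬p fails. ✗
h: successors {h}; □¬p there: h:F. ✗
Satisfying worlds: {c}.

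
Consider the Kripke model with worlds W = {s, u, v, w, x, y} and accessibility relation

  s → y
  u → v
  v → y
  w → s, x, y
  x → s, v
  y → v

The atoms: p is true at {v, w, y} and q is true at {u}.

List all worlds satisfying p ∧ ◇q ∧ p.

∅

s: p is F, ◇q ∧ p is F. ✗
u: p is F, ◇q ∧ p is F. ✗
v: p is T, ◇q ∧ p is F. ✗
w: p is T, ◇q ∧ p is F. ✗
x: p is F, ◇q ∧ p is F. ✗
y: p is T, ◇q ∧ p is F. ✗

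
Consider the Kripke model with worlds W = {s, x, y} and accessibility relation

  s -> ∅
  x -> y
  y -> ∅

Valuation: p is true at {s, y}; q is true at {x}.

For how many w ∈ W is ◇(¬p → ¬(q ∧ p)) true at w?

1

s: no successors, so ◇(¬p → ¬(q ∧ p)) fails. ✗
x: successors {y}; ¬p → ¬(q ∧ p) there: y:T. ✓
y: no successors, so ◇(¬p → ¬(q ∧ p)) fails. ✗
Satisfying worlds: {x}.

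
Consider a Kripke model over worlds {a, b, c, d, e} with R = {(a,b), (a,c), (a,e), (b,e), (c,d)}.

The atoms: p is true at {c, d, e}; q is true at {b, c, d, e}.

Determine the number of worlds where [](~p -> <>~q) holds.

4

a: successors {b, c, e}; ~p -> <>~q there: b:F, c:T, e:T. ✗
b: successors {e}; ~p -> <>~q there: e:T. ✓
c: successors {d}; ~p -> <>~q there: d:T. ✓
d: no successors, so [](~p -> <>~q) holds vacuously. ✓
e: no successors, so [](~p -> <>~q) holds vacuously. ✓
Satisfying worlds: {b, c, d, e}.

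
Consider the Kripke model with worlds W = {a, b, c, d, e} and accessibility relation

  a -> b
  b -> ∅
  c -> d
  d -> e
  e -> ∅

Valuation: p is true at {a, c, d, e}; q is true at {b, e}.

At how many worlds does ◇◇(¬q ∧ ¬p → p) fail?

a: successors {b}; ◇(¬q ∧ ¬p → p) there: b:F. ✗
b: no successors, so ◇◇(¬q ∧ ¬p → p) fails. ✗
c: successors {d}; ◇(¬q ∧ ¬p → p) there: d:T. ✓
d: successors {e}; ◇(¬q ∧ ¬p → p) there: e:F. ✗
e: no successors, so ◇◇(¬q ∧ ¬p → p) fails. ✗
Satisfying worlds: {c}.
So ◇◇(¬q ∧ ¬p → p) fails at the other 4 worlds.

4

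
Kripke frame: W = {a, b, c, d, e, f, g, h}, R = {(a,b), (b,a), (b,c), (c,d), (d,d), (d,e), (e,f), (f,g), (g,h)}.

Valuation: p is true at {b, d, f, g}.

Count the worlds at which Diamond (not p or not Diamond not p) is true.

a: successors {b}; not p or not Diamond not p there: b:F. ✗
b: successors {a, c}; not p or not Diamond not p there: a:T, c:T. ✓
c: successors {d}; not p or not Diamond not p there: d:F. ✗
d: successors {d, e}; not p or not Diamond not p there: d:F, e:T. ✓
e: successors {f}; not p or not Diamond not p there: f:T. ✓
f: successors {g}; not p or not Diamond not p there: g:F. ✗
g: successors {h}; not p or not Diamond not p there: h:T. ✓
h: no successors, so Diamond (not p or not Diamond not p) fails. ✗
Satisfying worlds: {b, d, e, g}.

4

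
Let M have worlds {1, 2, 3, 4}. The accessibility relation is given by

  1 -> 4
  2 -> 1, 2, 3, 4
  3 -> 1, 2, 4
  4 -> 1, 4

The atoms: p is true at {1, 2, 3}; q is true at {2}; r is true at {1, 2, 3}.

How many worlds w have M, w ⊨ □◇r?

1: successors {4}; ◇r there: 4:T. ✓
2: successors {1, 2, 3, 4}; ◇r there: 1:F, 2:T, 3:T, 4:T. ✗
3: successors {1, 2, 4}; ◇r there: 1:F, 2:T, 4:T. ✗
4: successors {1, 4}; ◇r there: 1:F, 4:T. ✗
Satisfying worlds: {1}.

1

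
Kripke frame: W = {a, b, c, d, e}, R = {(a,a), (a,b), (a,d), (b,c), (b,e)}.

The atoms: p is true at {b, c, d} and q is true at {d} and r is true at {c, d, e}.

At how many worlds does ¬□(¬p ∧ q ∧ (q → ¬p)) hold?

a: □(¬p ∧ q ∧ (q → ¬p)) is F. ✓
b: □(¬p ∧ q ∧ (q → ¬p)) is F. ✓
c: □(¬p ∧ q ∧ (q → ¬p)) is T. ✗
d: □(¬p ∧ q ∧ (q → ¬p)) is T. ✗
e: □(¬p ∧ q ∧ (q → ¬p)) is T. ✗
Satisfying worlds: {a, b}.

2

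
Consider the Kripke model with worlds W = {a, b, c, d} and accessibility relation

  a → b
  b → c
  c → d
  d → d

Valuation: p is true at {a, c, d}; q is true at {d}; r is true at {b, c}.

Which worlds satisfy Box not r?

a: successors {b}; not r there: b:F. ✗
b: successors {c}; not r there: c:F. ✗
c: successors {d}; not r there: d:T. ✓
d: successors {d}; not r there: d:T. ✓

{c, d}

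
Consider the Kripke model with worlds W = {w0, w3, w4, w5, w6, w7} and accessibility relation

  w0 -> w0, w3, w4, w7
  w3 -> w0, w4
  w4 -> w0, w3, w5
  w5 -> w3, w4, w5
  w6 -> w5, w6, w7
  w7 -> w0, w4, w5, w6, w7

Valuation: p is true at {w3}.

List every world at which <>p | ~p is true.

w0: <>p is T, ~p is T. ✓
w3: <>p is F, ~p is F. ✗
w4: <>p is T, ~p is T. ✓
w5: <>p is T, ~p is T. ✓
w6: <>p is F, ~p is T. ✓
w7: <>p is F, ~p is T. ✓

{w0, w4, w5, w6, w7}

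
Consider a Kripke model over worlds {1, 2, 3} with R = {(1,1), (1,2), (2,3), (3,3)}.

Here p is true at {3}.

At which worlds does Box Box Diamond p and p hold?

{3}

1: Box Box Diamond p is F, p is F. ✗
2: Box Box Diamond p is T, p is F. ✗
3: Box Box Diamond p is T, p is T. ✓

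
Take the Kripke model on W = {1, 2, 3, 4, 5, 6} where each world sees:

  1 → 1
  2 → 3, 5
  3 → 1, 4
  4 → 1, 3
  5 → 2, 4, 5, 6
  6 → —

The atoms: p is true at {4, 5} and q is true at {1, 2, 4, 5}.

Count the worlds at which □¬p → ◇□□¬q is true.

1: □¬p is T, ◇□□¬q is F. ✗
2: □¬p is F, ◇□□¬q is F. ✓
3: □¬p is F, ◇□□¬q is F. ✓
4: □¬p is T, ◇□□¬q is F. ✗
5: □¬p is F, ◇□□¬q is T. ✓
6: □¬p is T, ◇□□¬q is F. ✗
Satisfying worlds: {2, 3, 5}.

3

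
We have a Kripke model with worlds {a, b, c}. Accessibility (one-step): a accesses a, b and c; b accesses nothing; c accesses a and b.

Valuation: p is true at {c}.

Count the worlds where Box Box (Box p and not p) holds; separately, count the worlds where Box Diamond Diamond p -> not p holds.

1 and 3

For Box Box (Box p and not p):
a: successors {a, b, c}; Box (Box p and not p) there: a:F, b:T, c:F. ✗
b: no successors, so Box Box (Box p and not p) holds vacuously. ✓
c: successors {a, b}; Box (Box p and not p) there: a:F, b:T. ✗
— 1 world.
For Box Diamond Diamond p -> not p:
a: Box Diamond Diamond p is F, not p is T. ✓
b: Box Diamond Diamond p is T, not p is T. ✓
c: Box Diamond Diamond p is F, not p is F. ✓
— 3 worlds.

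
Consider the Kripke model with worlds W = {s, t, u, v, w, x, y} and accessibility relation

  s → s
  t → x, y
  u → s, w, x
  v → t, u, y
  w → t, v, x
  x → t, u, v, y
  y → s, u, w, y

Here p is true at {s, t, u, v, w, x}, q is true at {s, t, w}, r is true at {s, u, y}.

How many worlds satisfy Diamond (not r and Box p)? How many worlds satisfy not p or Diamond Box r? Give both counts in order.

For Diamond (not r and Box p):
s: successors {s}; not r and Box p there: s:F. ✗
t: successors {x, y}; not r and Box p there: x:F, y:F. ✗
u: successors {s, w, x}; not r and Box p there: s:F, w:T, x:F. ✓
v: successors {t, u, y}; not r and Box p there: t:F, u:F, y:F. ✗
w: successors {t, v, x}; not r and Box p there: t:F, v:F, x:F. ✗
x: successors {t, u, v, y}; not r and Box p there: t:F, u:F, v:F, y:F. ✗
y: successors {s, u, w, y}; not r and Box p there: s:F, u:F, w:T, y:F. ✓
— 2 worlds.
For not p or Diamond Box r:
s: not p is F, Diamond Box r is T. ✓
t: not p is F, Diamond Box r is F. ✗
u: not p is F, Diamond Box r is T. ✓
v: not p is F, Diamond Box r is F. ✗
w: not p is F, Diamond Box r is F. ✗
x: not p is F, Diamond Box r is F. ✗
y: not p is T, Diamond Box r is T. ✓
— 3 worlds.

2 and 3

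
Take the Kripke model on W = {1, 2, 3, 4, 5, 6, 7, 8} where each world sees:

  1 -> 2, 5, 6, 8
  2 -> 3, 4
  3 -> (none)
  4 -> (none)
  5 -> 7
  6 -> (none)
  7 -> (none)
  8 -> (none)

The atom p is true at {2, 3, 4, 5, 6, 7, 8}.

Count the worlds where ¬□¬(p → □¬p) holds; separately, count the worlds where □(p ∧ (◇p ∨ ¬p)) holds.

For ¬□¬(p → □¬p):
1: □¬(p → □¬p) is F. ✓
2: □¬(p → □¬p) is F. ✓
3: □¬(p → □¬p) is T. ✗
4: □¬(p → □¬p) is T. ✗
5: □¬(p → □¬p) is F. ✓
6: □¬(p → □¬p) is T. ✗
7: □¬(p → □¬p) is T. ✗
8: □¬(p → □¬p) is T. ✗
— 3 worlds.
For □(p ∧ (◇p ∨ ¬p)):
1: successors {2, 5, 6, 8}; p ∧ (◇p ∨ ¬p) there: 2:T, 5:T, 6:F, 8:F. ✗
2: successors {3, 4}; p ∧ (◇p ∨ ¬p) there: 3:F, 4:F. ✗
3: no successors, so □(p ∧ (◇p ∨ ¬p)) holds vacuously. ✓
4: no successors, so □(p ∧ (◇p ∨ ¬p)) holds vacuously. ✓
5: successors {7}; p ∧ (◇p ∨ ¬p) there: 7:F. ✗
6: no successors, so □(p ∧ (◇p ∨ ¬p)) holds vacuously. ✓
7: no successors, so □(p ∧ (◇p ∨ ¬p)) holds vacuously. ✓
8: no successors, so □(p ∧ (◇p ∨ ¬p)) holds vacuously. ✓
— 5 worlds.

3 and 5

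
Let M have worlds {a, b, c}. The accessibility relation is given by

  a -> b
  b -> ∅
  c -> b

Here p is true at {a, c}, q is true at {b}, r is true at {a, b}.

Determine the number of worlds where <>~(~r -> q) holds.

a: successors {b}; ~(~r -> q) there: b:F. ✗
b: no successors, so <>~(~r -> q) fails. ✗
c: successors {b}; ~(~r -> q) there: b:F. ✗
Satisfying worlds: ∅.

0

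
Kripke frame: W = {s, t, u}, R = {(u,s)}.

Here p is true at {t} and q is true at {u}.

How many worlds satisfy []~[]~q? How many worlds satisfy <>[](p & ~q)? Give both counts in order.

2 and 1

For []~[]~q:
s: no successors, so []~[]~q holds vacuously. ✓
t: no successors, so []~[]~q holds vacuously. ✓
u: successors {s}; ~[]~q there: s:F. ✗
— 2 worlds.
For <>[](p & ~q):
s: no successors, so <>[](p & ~q) fails. ✗
t: no successors, so <>[](p & ~q) fails. ✗
u: successors {s}; [](p & ~q) there: s:T. ✓
— 1 world.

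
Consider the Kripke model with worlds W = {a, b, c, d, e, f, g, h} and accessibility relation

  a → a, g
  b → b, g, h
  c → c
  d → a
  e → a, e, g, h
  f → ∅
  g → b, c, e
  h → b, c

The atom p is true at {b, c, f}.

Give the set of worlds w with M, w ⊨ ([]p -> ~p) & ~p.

{a, d, e, g, h}

a: []p -> ~p is T, ~p is T. ✓
b: []p -> ~p is T, ~p is F. ✗
c: []p -> ~p is F, ~p is F. ✗
d: []p -> ~p is T, ~p is T. ✓
e: []p -> ~p is T, ~p is T. ✓
f: []p -> ~p is F, ~p is F. ✗
g: []p -> ~p is T, ~p is T. ✓
h: []p -> ~p is T, ~p is T. ✓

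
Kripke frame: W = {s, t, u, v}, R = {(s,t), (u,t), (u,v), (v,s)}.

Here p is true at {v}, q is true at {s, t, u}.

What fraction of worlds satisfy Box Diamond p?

1/4

s: successors {t}; Diamond p there: t:F. ✗
t: no successors, so Box Diamond p holds vacuously. ✓
u: successors {t, v}; Diamond p there: t:F, v:F. ✗
v: successors {s}; Diamond p there: s:F. ✗
That's 1 of 4 worlds, so 1/4.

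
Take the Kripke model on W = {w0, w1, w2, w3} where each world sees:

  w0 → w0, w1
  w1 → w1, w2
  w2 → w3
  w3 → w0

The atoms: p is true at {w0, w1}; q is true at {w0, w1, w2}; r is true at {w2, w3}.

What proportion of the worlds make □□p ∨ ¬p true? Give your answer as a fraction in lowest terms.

1/2

w0: □□p is F, ¬p is F. ✗
w1: □□p is F, ¬p is F. ✗
w2: □□p is T, ¬p is T. ✓
w3: □□p is T, ¬p is T. ✓
That's 2 of 4 worlds, so 2/4 = 1/2.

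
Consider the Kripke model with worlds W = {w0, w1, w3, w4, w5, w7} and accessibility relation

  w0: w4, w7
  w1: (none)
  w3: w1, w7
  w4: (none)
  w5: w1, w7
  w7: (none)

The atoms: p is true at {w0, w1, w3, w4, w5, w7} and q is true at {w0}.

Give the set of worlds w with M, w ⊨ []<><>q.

w0: successors {w4, w7}; <><>q there: w4:F, w7:F. ✗
w1: no successors, so []<><>q holds vacuously. ✓
w3: successors {w1, w7}; <><>q there: w1:F, w7:F. ✗
w4: no successors, so []<><>q holds vacuously. ✓
w5: successors {w1, w7}; <><>q there: w1:F, w7:F. ✗
w7: no successors, so []<><>q holds vacuously. ✓

{w1, w4, w7}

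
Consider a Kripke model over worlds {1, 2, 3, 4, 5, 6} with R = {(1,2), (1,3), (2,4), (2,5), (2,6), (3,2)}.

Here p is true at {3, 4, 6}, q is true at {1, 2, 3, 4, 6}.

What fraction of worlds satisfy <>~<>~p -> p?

5/6

1: <>~<>~p is F, p is F. ✓
2: <>~<>~p is T, p is F. ✗
3: <>~<>~p is F, p is T. ✓
4: <>~<>~p is F, p is T. ✓
5: <>~<>~p is F, p is F. ✓
6: <>~<>~p is F, p is T. ✓
That's 5 of 6 worlds, so 5/6.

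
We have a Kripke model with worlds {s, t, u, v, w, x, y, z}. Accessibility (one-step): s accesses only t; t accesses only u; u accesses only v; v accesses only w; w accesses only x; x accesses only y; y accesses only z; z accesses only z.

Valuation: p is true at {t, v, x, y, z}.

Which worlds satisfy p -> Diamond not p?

{s, t, u, v, w}

s: p is F, Diamond not p is F. ✓
t: p is T, Diamond not p is T. ✓
u: p is F, Diamond not p is F. ✓
v: p is T, Diamond not p is T. ✓
w: p is F, Diamond not p is F. ✓
x: p is T, Diamond not p is F. ✗
y: p is T, Diamond not p is F. ✗
z: p is T, Diamond not p is F. ✗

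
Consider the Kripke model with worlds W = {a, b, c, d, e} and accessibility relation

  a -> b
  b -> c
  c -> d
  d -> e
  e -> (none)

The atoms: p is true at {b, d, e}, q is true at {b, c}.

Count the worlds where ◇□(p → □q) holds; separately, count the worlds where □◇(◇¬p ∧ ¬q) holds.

For ◇□(p → □q):
a: successors {b}; □(p → □q) there: b:T. ✓
b: successors {c}; □(p → □q) there: c:F. ✗
c: successors {d}; □(p → □q) there: d:T. ✓
d: successors {e}; □(p → □q) there: e:T. ✓
e: no successors, so ◇□(p → □q) fails. ✗
— 3 worlds.
For □◇(◇¬p ∧ ¬q):
a: successors {b}; ◇(◇¬p ∧ ¬q) there: b:F. ✗
b: successors {c}; ◇(◇¬p ∧ ¬q) there: c:F. ✗
c: successors {d}; ◇(◇¬p ∧ ¬q) there: d:F. ✗
d: successors {e}; ◇(◇¬p ∧ ¬q) there: e:F. ✗
e: no successors, so □◇(◇¬p ∧ ¬q) holds vacuously. ✓
— 1 world.

3 and 1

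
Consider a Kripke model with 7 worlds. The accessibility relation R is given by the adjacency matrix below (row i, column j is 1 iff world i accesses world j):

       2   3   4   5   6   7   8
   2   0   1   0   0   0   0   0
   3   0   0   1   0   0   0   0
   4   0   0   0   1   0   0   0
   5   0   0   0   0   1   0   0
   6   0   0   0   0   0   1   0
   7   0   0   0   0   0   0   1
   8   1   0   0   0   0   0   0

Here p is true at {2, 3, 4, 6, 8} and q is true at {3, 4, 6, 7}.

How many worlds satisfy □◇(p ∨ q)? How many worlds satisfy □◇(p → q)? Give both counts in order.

For □◇(p ∨ q):
2: successors {3}; ◇(p ∨ q) there: 3:T. ✓
3: successors {4}; ◇(p ∨ q) there: 4:F. ✗
4: successors {5}; ◇(p ∨ q) there: 5:T. ✓
5: successors {6}; ◇(p ∨ q) there: 6:T. ✓
6: successors {7}; ◇(p ∨ q) there: 7:T. ✓
7: successors {8}; ◇(p ∨ q) there: 8:T. ✓
8: successors {2}; ◇(p ∨ q) there: 2:T. ✓
— 6 worlds.
For □◇(p → q):
2: successors {3}; ◇(p → q) there: 3:T. ✓
3: successors {4}; ◇(p → q) there: 4:T. ✓
4: successors {5}; ◇(p → q) there: 5:T. ✓
5: successors {6}; ◇(p → q) there: 6:T. ✓
6: successors {7}; ◇(p → q) there: 7:F. ✗
7: successors {8}; ◇(p → q) there: 8:F. ✗
8: successors {2}; ◇(p → q) there: 2:T. ✓
— 5 worlds.

6 and 5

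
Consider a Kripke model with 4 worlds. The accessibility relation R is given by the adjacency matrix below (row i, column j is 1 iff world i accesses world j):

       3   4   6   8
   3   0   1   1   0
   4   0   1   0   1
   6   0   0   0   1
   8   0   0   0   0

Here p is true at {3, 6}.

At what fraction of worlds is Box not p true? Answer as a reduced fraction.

3/4

3: successors {4, 6}; not p there: 4:T, 6:F. ✗
4: successors {4, 8}; not p there: 4:T, 8:T. ✓
6: successors {8}; not p there: 8:T. ✓
8: no successors, so Box not p holds vacuously. ✓
That's 3 of 4 worlds, so 3/4.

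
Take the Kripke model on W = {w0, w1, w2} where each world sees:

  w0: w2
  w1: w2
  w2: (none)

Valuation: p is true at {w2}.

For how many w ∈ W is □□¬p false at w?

0

w0: successors {w2}; □¬p there: w2:T. ✓
w1: successors {w2}; □¬p there: w2:T. ✓
w2: no successors, so □□¬p holds vacuously. ✓
Satisfying worlds: {w0, w1, w2}.
So □□¬p fails at the other 0 worlds.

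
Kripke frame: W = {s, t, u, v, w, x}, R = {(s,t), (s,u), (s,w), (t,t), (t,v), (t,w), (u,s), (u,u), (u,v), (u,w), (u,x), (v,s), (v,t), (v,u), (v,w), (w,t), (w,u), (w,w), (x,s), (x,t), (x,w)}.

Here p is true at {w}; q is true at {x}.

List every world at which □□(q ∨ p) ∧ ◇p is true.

s: □□(q ∨ p) is F, ◇p is T. ✗
t: □□(q ∨ p) is F, ◇p is T. ✗
u: □□(q ∨ p) is F, ◇p is T. ✗
v: □□(q ∨ p) is F, ◇p is T. ✗
w: □□(q ∨ p) is F, ◇p is T. ✗
x: □□(q ∨ p) is F, ◇p is T. ✗

∅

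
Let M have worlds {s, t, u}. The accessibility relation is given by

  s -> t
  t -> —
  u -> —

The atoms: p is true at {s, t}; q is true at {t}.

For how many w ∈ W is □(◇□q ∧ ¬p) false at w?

1

s: successors {t}; ◇□q ∧ ¬p there: t:F. ✗
t: no successors, so □(◇□q ∧ ¬p) holds vacuously. ✓
u: no successors, so □(◇□q ∧ ¬p) holds vacuously. ✓
Satisfying worlds: {t, u}.
So □(◇□q ∧ ¬p) fails at the other 1 world.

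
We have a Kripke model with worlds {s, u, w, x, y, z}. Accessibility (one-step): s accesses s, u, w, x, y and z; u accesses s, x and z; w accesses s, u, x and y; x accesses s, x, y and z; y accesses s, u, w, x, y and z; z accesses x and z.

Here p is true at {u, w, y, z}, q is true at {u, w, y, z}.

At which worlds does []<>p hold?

s: successors {s, u, w, x, y, z}; <>p there: s:T, u:T, w:T, x:T, y:T, z:T. ✓
u: successors {s, x, z}; <>p there: s:T, x:T, z:T. ✓
w: successors {s, u, x, y}; <>p there: s:T, u:T, x:T, y:T. ✓
x: successors {s, x, y, z}; <>p there: s:T, x:T, y:T, z:T. ✓
y: successors {s, u, w, x, y, z}; <>p there: s:T, u:T, w:T, x:T, y:T, z:T. ✓
z: successors {x, z}; <>p there: x:T, z:T. ✓

{s, u, w, x, y, z}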